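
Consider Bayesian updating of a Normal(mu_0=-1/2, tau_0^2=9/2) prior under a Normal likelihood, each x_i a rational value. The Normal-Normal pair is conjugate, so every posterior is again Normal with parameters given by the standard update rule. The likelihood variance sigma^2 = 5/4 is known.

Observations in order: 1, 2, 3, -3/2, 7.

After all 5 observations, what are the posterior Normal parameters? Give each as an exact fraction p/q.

mu_0=409/190, tau_0^2=9/38

obs 1: x=1 → posterior Normal(31/46, 45/46)
obs 2: x=2 → posterior Normal(103/82, 45/82)
obs 3: x=3 → posterior Normal(211/118, 45/118)
obs 4: x=-3/2 → posterior Normal(157/154, 45/154)
obs 5: x=7 → posterior Normal(409/190, 9/38)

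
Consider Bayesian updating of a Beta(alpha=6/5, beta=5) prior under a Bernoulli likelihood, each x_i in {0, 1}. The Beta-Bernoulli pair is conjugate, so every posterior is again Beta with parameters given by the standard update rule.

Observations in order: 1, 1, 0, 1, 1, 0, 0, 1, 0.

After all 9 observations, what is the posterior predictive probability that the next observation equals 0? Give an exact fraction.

obs 1: x=1 → posterior Beta(11/5, 5)
obs 2: x=1 → posterior Beta(16/5, 5)
obs 3: x=0 → posterior Beta(16/5, 6)
obs 4: x=1 → posterior Beta(21/5, 6)
obs 5: x=1 → posterior Beta(26/5, 6)
obs 6: x=0 → posterior Beta(26/5, 7)
obs 7: x=0 → posterior Beta(26/5, 8)
obs 8: x=1 → posterior Beta(31/5, 8)
obs 9: x=0 → posterior Beta(31/5, 9)

45/76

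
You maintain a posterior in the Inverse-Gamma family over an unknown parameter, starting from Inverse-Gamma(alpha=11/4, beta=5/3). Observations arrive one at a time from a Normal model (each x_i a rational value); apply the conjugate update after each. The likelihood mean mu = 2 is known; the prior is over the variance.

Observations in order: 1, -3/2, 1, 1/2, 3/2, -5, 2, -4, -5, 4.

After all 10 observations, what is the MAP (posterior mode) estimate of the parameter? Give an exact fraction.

271/30

obs 1: x=1 → posterior Inverse-Gamma(13/4, 13/6)
obs 2: x=-3/2 → posterior Inverse-Gamma(15/4, 199/24)
obs 3: x=1 → posterior Inverse-Gamma(17/4, 211/24)
obs 4: x=1/2 → posterior Inverse-Gamma(19/4, 119/12)
obs 5: x=3/2 → posterior Inverse-Gamma(21/4, 241/24)
obs 6: x=-5 → posterior Inverse-Gamma(23/4, 829/24)
obs 7: x=2 → posterior Inverse-Gamma(25/4, 829/24)
obs 8: x=-4 → posterior Inverse-Gamma(27/4, 1261/24)
obs 9: x=-5 → posterior Inverse-Gamma(29/4, 1849/24)
obs 10: x=4 → posterior Inverse-Gamma(31/4, 1897/24)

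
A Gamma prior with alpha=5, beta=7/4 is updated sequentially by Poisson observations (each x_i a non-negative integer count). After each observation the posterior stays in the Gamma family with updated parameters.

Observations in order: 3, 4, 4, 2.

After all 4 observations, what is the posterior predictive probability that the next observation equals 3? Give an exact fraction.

obs 1: x=3 → posterior Gamma(8, 11/4)
obs 2: x=4 → posterior Gamma(12, 15/4)
obs 3: x=4 → posterior Gamma(16, 19/4)
obs 4: x=2 → posterior Gamma(18, 23/4)

78897750128652438298504974080/381520424476945831628649898809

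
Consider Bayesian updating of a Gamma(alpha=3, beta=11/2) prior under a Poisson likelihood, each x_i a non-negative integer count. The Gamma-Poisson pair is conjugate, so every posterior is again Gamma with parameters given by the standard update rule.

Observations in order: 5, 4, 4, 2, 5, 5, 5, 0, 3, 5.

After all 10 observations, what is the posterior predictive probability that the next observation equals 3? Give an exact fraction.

1381242034538027060309076746867865845132299786920156169284604558168/6525493398107157108766697872951317590181876897566395888194243317121

obs 1: x=5 → posterior Gamma(8, 13/2)
obs 2: x=4 → posterior Gamma(12, 15/2)
obs 3: x=4 → posterior Gamma(16, 17/2)
obs 4: x=2 → posterior Gamma(18, 19/2)
obs 5: x=5 → posterior Gamma(23, 21/2)
obs 6: x=5 → posterior Gamma(28, 23/2)
obs 7: x=5 → posterior Gamma(33, 25/2)
obs 8: x=0 → posterior Gamma(33, 27/2)
obs 9: x=3 → posterior Gamma(36, 29/2)
obs 10: x=5 → posterior Gamma(41, 31/2)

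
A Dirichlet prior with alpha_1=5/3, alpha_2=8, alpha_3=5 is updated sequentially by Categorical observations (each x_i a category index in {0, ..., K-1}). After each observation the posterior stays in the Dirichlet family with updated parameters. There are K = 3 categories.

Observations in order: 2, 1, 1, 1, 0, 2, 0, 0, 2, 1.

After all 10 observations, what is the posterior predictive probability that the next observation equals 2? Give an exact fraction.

obs 1: x=2 → posterior Dirichlet(5/3, 8, 6)
obs 2: x=1 → posterior Dirichlet(5/3, 9, 6)
obs 3: x=1 → posterior Dirichlet(5/3, 10, 6)
obs 4: x=1 → posterior Dirichlet(5/3, 11, 6)
obs 5: x=0 → posterior Dirichlet(8/3, 11, 6)
obs 6: x=2 → posterior Dirichlet(8/3, 11, 7)
obs 7: x=0 → posterior Dirichlet(11/3, 11, 7)
obs 8: x=0 → posterior Dirichlet(14/3, 11, 7)
obs 9: x=2 → posterior Dirichlet(14/3, 11, 8)
obs 10: x=1 → posterior Dirichlet(14/3, 12, 8)

12/37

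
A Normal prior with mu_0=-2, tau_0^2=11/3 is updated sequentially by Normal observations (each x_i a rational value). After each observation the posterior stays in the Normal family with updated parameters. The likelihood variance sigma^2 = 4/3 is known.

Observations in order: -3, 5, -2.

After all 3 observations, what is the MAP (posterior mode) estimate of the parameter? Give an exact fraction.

obs 1: x=-3 → posterior Normal(-41/15, 44/45)
obs 2: x=5 → posterior Normal(7/13, 22/39)
obs 3: x=-2 → posterior Normal(-8/37, 44/111)

-8/37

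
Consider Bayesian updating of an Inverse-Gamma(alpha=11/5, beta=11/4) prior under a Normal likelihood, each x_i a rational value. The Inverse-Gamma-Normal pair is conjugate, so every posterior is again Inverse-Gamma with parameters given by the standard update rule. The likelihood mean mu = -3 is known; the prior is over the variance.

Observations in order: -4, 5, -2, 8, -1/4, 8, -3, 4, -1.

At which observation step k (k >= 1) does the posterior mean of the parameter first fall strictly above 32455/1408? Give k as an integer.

k = 4

obs 1: x=-4 → posterior Inverse-Gamma(27/10, 13/4)
obs 2: x=5 → posterior Inverse-Gamma(16/5, 141/4)
obs 3: x=-2 → posterior Inverse-Gamma(37/10, 143/4)
obs 4: x=8 → posterior Inverse-Gamma(21/5, 385/4)
obs 5: x=-1/4 → posterior Inverse-Gamma(47/10, 3201/32)
obs 6: x=8 → posterior Inverse-Gamma(26/5, 5137/32)
obs 7: x=-3 → posterior Inverse-Gamma(57/10, 5137/32)
obs 8: x=4 → posterior Inverse-Gamma(31/5, 5921/32)
obs 9: x=-1 → posterior Inverse-Gamma(67/10, 5985/32)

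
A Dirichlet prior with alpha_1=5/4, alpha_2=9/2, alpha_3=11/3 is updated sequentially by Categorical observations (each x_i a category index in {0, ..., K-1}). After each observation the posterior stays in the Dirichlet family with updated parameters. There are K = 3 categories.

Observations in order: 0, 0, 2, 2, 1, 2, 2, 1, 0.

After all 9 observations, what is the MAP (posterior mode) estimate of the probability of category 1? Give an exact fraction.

66/185

obs 1: x=0 → posterior Dirichlet(9/4, 9/2, 11/3)
obs 2: x=0 → posterior Dirichlet(13/4, 9/2, 11/3)
obs 3: x=2 → posterior Dirichlet(13/4, 9/2, 14/3)
obs 4: x=2 → posterior Dirichlet(13/4, 9/2, 17/3)
obs 5: x=1 → posterior Dirichlet(13/4, 11/2, 17/3)
obs 6: x=2 → posterior Dirichlet(13/4, 11/2, 20/3)
obs 7: x=2 → posterior Dirichlet(13/4, 11/2, 23/3)
obs 8: x=1 → posterior Dirichlet(13/4, 13/2, 23/3)
obs 9: x=0 → posterior Dirichlet(17/4, 13/2, 23/3)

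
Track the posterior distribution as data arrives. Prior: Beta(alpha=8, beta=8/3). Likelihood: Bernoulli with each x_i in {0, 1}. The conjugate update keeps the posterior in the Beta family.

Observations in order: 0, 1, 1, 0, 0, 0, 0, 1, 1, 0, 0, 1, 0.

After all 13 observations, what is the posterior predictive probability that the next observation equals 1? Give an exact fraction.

obs 1: x=0 → posterior Beta(8, 11/3)
obs 2: x=1 → posterior Beta(9, 11/3)
obs 3: x=1 → posterior Beta(10, 11/3)
obs 4: x=0 → posterior Beta(10, 14/3)
obs 5: x=0 → posterior Beta(10, 17/3)
obs 6: x=0 → posterior Beta(10, 20/3)
obs 7: x=0 → posterior Beta(10, 23/3)
obs 8: x=1 → posterior Beta(11, 23/3)
obs 9: x=1 → posterior Beta(12, 23/3)
obs 10: x=0 → posterior Beta(12, 26/3)
obs 11: x=0 → posterior Beta(12, 29/3)
obs 12: x=1 → posterior Beta(13, 29/3)
obs 13: x=0 → posterior Beta(13, 32/3)

39/71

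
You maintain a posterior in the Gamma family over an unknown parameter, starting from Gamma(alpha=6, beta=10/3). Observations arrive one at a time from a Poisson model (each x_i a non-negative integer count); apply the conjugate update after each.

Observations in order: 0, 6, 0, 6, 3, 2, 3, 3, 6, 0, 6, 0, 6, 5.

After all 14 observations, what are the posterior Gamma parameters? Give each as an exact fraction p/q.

obs 1: x=0 → posterior Gamma(6, 13/3)
obs 2: x=6 → posterior Gamma(12, 16/3)
obs 3: x=0 → posterior Gamma(12, 19/3)
obs 4: x=6 → posterior Gamma(18, 22/3)
obs 5: x=3 → posterior Gamma(21, 25/3)
obs 6: x=2 → posterior Gamma(23, 28/3)
obs 7: x=3 → posterior Gamma(26, 31/3)
obs 8: x=3 → posterior Gamma(29, 34/3)
obs 9: x=6 → posterior Gamma(35, 37/3)
obs 10: x=0 → posterior Gamma(35, 40/3)
obs 11: x=6 → posterior Gamma(41, 43/3)
obs 12: x=0 → posterior Gamma(41, 46/3)
obs 13: x=6 → posterior Gamma(47, 49/3)
obs 14: x=5 → posterior Gamma(52, 52/3)

alpha=52, beta=52/3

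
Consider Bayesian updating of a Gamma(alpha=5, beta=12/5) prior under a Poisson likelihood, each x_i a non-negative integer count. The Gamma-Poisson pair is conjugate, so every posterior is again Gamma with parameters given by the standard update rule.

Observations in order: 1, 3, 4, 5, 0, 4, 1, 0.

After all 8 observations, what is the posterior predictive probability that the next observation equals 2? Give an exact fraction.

6757790743446149487460012352688722699878400/26287551534509962443050286311771384963384019

obs 1: x=1 → posterior Gamma(6, 17/5)
obs 2: x=3 → posterior Gamma(9, 22/5)
obs 3: x=4 → posterior Gamma(13, 27/5)
obs 4: x=5 → posterior Gamma(18, 32/5)
obs 5: x=0 → posterior Gamma(18, 37/5)
obs 6: x=4 → posterior Gamma(22, 42/5)
obs 7: x=1 → posterior Gamma(23, 47/5)
obs 8: x=0 → posterior Gamma(23, 52/5)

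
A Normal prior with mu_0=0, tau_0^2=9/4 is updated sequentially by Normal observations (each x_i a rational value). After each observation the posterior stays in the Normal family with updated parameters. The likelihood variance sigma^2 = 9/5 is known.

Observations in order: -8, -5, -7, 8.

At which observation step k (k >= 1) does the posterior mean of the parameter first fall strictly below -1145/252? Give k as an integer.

k = 2

obs 1: x=-8 → posterior Normal(-40/9, 1)
obs 2: x=-5 → posterior Normal(-65/14, 9/14)
obs 3: x=-7 → posterior Normal(-100/19, 9/19)
obs 4: x=8 → posterior Normal(-5/2, 3/8)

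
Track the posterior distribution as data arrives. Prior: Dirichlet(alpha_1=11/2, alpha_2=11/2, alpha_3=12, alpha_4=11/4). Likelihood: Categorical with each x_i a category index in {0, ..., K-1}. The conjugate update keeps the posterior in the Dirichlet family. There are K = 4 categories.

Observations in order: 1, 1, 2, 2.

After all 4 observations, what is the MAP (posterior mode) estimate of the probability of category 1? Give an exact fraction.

obs 1: x=1 → posterior Dirichlet(11/2, 13/2, 12, 11/4)
obs 2: x=1 → posterior Dirichlet(11/2, 15/2, 12, 11/4)
obs 3: x=2 → posterior Dirichlet(11/2, 15/2, 13, 11/4)
obs 4: x=2 → posterior Dirichlet(11/2, 15/2, 14, 11/4)

26/103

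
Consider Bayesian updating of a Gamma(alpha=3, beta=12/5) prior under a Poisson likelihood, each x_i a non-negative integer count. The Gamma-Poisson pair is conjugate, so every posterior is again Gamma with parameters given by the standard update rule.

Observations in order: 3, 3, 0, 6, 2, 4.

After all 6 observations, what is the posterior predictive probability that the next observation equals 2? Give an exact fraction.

70759879868267205096323926786100428800/287243845682065590744605010781602099023

obs 1: x=3 → posterior Gamma(6, 17/5)
obs 2: x=3 → posterior Gamma(9, 22/5)
obs 3: x=0 → posterior Gamma(9, 27/5)
obs 4: x=6 → posterior Gamma(15, 32/5)
obs 5: x=2 → posterior Gamma(17, 37/5)
obs 6: x=4 → posterior Gamma(21, 42/5)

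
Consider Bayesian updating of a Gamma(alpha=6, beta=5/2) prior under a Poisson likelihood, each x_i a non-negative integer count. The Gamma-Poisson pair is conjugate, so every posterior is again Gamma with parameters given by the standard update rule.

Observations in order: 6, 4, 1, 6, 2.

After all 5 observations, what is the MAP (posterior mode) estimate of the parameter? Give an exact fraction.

16/5

obs 1: x=6 → posterior Gamma(12, 7/2)
obs 2: x=4 → posterior Gamma(16, 9/2)
obs 3: x=1 → posterior Gamma(17, 11/2)
obs 4: x=6 → posterior Gamma(23, 13/2)
obs 5: x=2 → posterior Gamma(25, 15/2)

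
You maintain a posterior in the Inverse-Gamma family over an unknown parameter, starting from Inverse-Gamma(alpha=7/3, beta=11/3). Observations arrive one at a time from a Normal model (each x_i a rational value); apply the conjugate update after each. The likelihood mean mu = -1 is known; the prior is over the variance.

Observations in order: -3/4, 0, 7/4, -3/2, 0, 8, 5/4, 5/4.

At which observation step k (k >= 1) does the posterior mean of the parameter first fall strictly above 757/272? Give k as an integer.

k = 3

obs 1: x=-3/4 → posterior Inverse-Gamma(17/6, 355/96)
obs 2: x=0 → posterior Inverse-Gamma(10/3, 403/96)
obs 3: x=7/4 → posterior Inverse-Gamma(23/6, 383/48)
obs 4: x=-3/2 → posterior Inverse-Gamma(13/3, 389/48)
obs 5: x=0 → posterior Inverse-Gamma(29/6, 413/48)
obs 6: x=8 → posterior Inverse-Gamma(16/3, 2357/48)
obs 7: x=5/4 → posterior Inverse-Gamma(35/6, 4957/96)
obs 8: x=5/4 → posterior Inverse-Gamma(19/3, 325/6)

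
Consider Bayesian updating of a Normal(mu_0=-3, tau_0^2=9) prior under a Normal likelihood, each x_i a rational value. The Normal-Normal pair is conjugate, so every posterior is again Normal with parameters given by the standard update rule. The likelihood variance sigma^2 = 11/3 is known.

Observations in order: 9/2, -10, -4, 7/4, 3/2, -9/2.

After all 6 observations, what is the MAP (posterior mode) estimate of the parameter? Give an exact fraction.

-1293/692

obs 1: x=9/2 → posterior Normal(177/76, 99/38)
obs 2: x=-10 → posterior Normal(-363/130, 99/65)
obs 3: x=-4 → posterior Normal(-579/184, 99/92)
obs 4: x=7/4 → posterior Normal(-57/28, 99/119)
obs 5: x=3/2 → posterior Normal(-807/584, 99/146)
obs 6: x=-9/2 → posterior Normal(-1293/692, 99/173)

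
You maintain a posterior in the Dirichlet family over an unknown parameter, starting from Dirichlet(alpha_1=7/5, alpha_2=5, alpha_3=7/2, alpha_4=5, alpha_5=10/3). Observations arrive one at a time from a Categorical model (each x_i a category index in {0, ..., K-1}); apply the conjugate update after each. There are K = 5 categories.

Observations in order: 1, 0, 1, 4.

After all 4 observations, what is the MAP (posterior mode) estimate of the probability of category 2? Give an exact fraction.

75/517

obs 1: x=1 → posterior Dirichlet(7/5, 6, 7/2, 5, 10/3)
obs 2: x=0 → posterior Dirichlet(12/5, 6, 7/2, 5, 10/3)
obs 3: x=1 → posterior Dirichlet(12/5, 7, 7/2, 5, 10/3)
obs 4: x=4 → posterior Dirichlet(12/5, 7, 7/2, 5, 13/3)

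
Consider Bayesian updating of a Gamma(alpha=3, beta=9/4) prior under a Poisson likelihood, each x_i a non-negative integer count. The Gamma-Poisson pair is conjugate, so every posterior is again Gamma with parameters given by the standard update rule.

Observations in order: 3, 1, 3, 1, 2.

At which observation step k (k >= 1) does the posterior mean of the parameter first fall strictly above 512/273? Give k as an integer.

obs 1: x=3 → posterior Gamma(6, 13/4)
obs 2: x=1 → posterior Gamma(7, 17/4)
obs 3: x=3 → posterior Gamma(10, 21/4)
obs 4: x=1 → posterior Gamma(11, 25/4)
obs 5: x=2 → posterior Gamma(13, 29/4)

k = 3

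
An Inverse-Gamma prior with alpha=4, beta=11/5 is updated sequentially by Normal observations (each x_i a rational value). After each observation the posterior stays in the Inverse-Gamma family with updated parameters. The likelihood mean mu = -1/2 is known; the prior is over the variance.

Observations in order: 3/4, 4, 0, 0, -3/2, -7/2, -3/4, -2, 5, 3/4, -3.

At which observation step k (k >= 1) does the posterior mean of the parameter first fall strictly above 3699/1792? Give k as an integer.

obs 1: x=3/4 → posterior Inverse-Gamma(9/2, 477/160)
obs 2: x=4 → posterior Inverse-Gamma(5, 2097/160)
obs 3: x=0 → posterior Inverse-Gamma(11/2, 2117/160)
obs 4: x=0 → posterior Inverse-Gamma(6, 2137/160)
obs 5: x=-3/2 → posterior Inverse-Gamma(13/2, 2217/160)
obs 6: x=-7/2 → posterior Inverse-Gamma(7, 2937/160)
obs 7: x=-3/4 → posterior Inverse-Gamma(15/2, 1471/80)
obs 8: x=-2 → posterior Inverse-Gamma(8, 1561/80)
obs 9: x=5 → posterior Inverse-Gamma(17/2, 2771/80)
obs 10: x=3/4 → posterior Inverse-Gamma(9, 5667/160)
obs 11: x=-3 → posterior Inverse-Gamma(19/2, 6167/160)

k = 2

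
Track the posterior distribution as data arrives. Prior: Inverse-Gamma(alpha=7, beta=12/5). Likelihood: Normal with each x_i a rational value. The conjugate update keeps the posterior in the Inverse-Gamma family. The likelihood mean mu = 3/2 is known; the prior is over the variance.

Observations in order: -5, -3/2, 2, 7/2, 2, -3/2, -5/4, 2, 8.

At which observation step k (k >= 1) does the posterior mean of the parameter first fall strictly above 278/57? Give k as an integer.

k = 9

obs 1: x=-5 → posterior Inverse-Gamma(15/2, 941/40)
obs 2: x=-3/2 → posterior Inverse-Gamma(8, 1121/40)
obs 3: x=2 → posterior Inverse-Gamma(17/2, 563/20)
obs 4: x=7/2 → posterior Inverse-Gamma(9, 603/20)
obs 5: x=2 → posterior Inverse-Gamma(19/2, 1211/40)
obs 6: x=-3/2 → posterior Inverse-Gamma(10, 1391/40)
obs 7: x=-5/4 → posterior Inverse-Gamma(21/2, 6169/160)
obs 8: x=2 → posterior Inverse-Gamma(11, 6189/160)
obs 9: x=8 → posterior Inverse-Gamma(23/2, 9569/160)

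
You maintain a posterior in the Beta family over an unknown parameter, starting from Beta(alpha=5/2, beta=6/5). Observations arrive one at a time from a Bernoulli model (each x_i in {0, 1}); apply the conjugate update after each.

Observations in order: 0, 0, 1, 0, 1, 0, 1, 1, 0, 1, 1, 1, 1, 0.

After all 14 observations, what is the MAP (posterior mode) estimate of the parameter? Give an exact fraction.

obs 1: x=0 → posterior Beta(5/2, 11/5)
obs 2: x=0 → posterior Beta(5/2, 16/5)
obs 3: x=1 → posterior Beta(7/2, 16/5)
obs 4: x=0 → posterior Beta(7/2, 21/5)
obs 5: x=1 → posterior Beta(9/2, 21/5)
obs 6: x=0 → posterior Beta(9/2, 26/5)
obs 7: x=1 → posterior Beta(11/2, 26/5)
obs 8: x=1 → posterior Beta(13/2, 26/5)
obs 9: x=0 → posterior Beta(13/2, 31/5)
obs 10: x=1 → posterior Beta(15/2, 31/5)
obs 11: x=1 → posterior Beta(17/2, 31/5)
obs 12: x=1 → posterior Beta(19/2, 31/5)
obs 13: x=1 → posterior Beta(21/2, 31/5)
obs 14: x=0 → posterior Beta(21/2, 36/5)

95/157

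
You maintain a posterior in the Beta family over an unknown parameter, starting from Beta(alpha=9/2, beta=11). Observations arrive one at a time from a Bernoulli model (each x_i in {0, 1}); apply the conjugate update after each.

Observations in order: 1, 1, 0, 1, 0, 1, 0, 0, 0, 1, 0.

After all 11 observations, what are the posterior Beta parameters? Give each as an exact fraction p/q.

obs 1: x=1 → posterior Beta(11/2, 11)
obs 2: x=1 → posterior Beta(13/2, 11)
obs 3: x=0 → posterior Beta(13/2, 12)
obs 4: x=1 → posterior Beta(15/2, 12)
obs 5: x=0 → posterior Beta(15/2, 13)
obs 6: x=1 → posterior Beta(17/2, 13)
obs 7: x=0 → posterior Beta(17/2, 14)
obs 8: x=0 → posterior Beta(17/2, 15)
obs 9: x=0 → posterior Beta(17/2, 16)
obs 10: x=1 → posterior Beta(19/2, 16)
obs 11: x=0 → posterior Beta(19/2, 17)

alpha=19/2, beta=17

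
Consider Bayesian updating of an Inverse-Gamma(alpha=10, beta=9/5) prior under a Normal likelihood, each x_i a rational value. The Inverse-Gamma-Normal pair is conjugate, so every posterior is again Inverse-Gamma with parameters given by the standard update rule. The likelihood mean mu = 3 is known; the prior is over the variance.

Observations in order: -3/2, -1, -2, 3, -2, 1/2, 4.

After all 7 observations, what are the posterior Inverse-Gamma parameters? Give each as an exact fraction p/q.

alpha=27/2, beta=971/20

obs 1: x=-3/2 → posterior Inverse-Gamma(21/2, 477/40)
obs 2: x=-1 → posterior Inverse-Gamma(11, 797/40)
obs 3: x=-2 → posterior Inverse-Gamma(23/2, 1297/40)
obs 4: x=3 → posterior Inverse-Gamma(12, 1297/40)
obs 5: x=-2 → posterior Inverse-Gamma(25/2, 1797/40)
obs 6: x=1/2 → posterior Inverse-Gamma(13, 961/20)
obs 7: x=4 → posterior Inverse-Gamma(27/2, 971/20)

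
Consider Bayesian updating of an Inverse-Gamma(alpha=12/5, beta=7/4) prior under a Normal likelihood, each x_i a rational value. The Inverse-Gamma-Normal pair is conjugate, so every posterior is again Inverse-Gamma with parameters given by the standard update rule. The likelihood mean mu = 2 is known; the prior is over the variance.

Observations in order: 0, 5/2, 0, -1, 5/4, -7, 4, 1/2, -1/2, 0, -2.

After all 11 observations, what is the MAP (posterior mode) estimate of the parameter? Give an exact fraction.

obs 1: x=0 → posterior Inverse-Gamma(29/10, 15/4)
obs 2: x=5/2 → posterior Inverse-Gamma(17/5, 31/8)
obs 3: x=0 → posterior Inverse-Gamma(39/10, 47/8)
obs 4: x=-1 → posterior Inverse-Gamma(22/5, 83/8)
obs 5: x=5/4 → posterior Inverse-Gamma(49/10, 341/32)
obs 6: x=-7 → posterior Inverse-Gamma(27/5, 1637/32)
obs 7: x=4 → posterior Inverse-Gamma(59/10, 1701/32)
obs 8: x=1/2 → posterior Inverse-Gamma(32/5, 1737/32)
obs 9: x=-1/2 → posterior Inverse-Gamma(69/10, 1837/32)
obs 10: x=0 → posterior Inverse-Gamma(37/5, 1901/32)
obs 11: x=-2 → posterior Inverse-Gamma(79/10, 2157/32)

10785/1424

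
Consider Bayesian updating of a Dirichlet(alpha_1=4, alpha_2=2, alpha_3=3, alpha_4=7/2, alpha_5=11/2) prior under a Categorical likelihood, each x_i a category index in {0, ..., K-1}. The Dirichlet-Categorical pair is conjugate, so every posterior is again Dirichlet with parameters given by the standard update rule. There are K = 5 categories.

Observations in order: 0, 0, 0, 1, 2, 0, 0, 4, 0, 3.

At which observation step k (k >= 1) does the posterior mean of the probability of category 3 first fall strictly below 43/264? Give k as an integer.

obs 1: x=0 → posterior Dirichlet(5, 2, 3, 7/2, 11/2)
obs 2: x=0 → posterior Dirichlet(6, 2, 3, 7/2, 11/2)
obs 3: x=0 → posterior Dirichlet(7, 2, 3, 7/2, 11/2)
obs 4: x=1 → posterior Dirichlet(7, 3, 3, 7/2, 11/2)
obs 5: x=2 → posterior Dirichlet(7, 3, 4, 7/2, 11/2)
obs 6: x=0 → posterior Dirichlet(8, 3, 4, 7/2, 11/2)
obs 7: x=0 → posterior Dirichlet(9, 3, 4, 7/2, 11/2)
obs 8: x=4 → posterior Dirichlet(9, 3, 4, 7/2, 13/2)
obs 9: x=0 → posterior Dirichlet(10, 3, 4, 7/2, 13/2)
obs 10: x=3 → posterior Dirichlet(10, 3, 4, 9/2, 13/2)

k = 4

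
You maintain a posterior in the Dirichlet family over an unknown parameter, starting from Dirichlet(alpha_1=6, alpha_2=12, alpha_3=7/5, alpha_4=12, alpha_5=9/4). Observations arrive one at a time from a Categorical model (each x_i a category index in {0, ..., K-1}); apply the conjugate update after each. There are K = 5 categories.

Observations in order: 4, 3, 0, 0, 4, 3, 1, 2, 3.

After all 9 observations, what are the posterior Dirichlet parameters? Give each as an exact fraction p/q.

obs 1: x=4 → posterior Dirichlet(6, 12, 7/5, 12, 13/4)
obs 2: x=3 → posterior Dirichlet(6, 12, 7/5, 13, 13/4)
obs 3: x=0 → posterior Dirichlet(7, 12, 7/5, 13, 13/4)
obs 4: x=0 → posterior Dirichlet(8, 12, 7/5, 13, 13/4)
obs 5: x=4 → posterior Dirichlet(8, 12, 7/5, 13, 17/4)
obs 6: x=3 → posterior Dirichlet(8, 12, 7/5, 14, 17/4)
obs 7: x=1 → posterior Dirichlet(8, 13, 7/5, 14, 17/4)
obs 8: x=2 → posterior Dirichlet(8, 13, 12/5, 14, 17/4)
obs 9: x=3 → posterior Dirichlet(8, 13, 12/5, 15, 17/4)

alpha_1=8, alpha_2=13, alpha_3=12/5, alpha_4=15, alpha_5=17/4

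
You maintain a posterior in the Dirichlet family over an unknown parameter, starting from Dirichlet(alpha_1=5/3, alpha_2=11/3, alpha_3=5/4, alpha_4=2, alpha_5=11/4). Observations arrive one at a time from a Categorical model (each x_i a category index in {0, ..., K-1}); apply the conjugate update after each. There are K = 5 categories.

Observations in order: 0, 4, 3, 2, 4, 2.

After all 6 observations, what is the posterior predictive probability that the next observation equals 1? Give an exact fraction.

11/52

obs 1: x=0 → posterior Dirichlet(8/3, 11/3, 5/4, 2, 11/4)
obs 2: x=4 → posterior Dirichlet(8/3, 11/3, 5/4, 2, 15/4)
obs 3: x=3 → posterior Dirichlet(8/3, 11/3, 5/4, 3, 15/4)
obs 4: x=2 → posterior Dirichlet(8/3, 11/3, 9/4, 3, 15/4)
obs 5: x=4 → posterior Dirichlet(8/3, 11/3, 9/4, 3, 19/4)
obs 6: x=2 → posterior Dirichlet(8/3, 11/3, 13/4, 3, 19/4)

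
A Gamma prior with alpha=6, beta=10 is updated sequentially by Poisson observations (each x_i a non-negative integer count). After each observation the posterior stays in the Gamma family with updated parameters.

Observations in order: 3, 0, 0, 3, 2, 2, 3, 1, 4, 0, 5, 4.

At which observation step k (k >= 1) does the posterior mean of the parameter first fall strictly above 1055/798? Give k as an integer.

obs 1: x=3 → posterior Gamma(9, 11)
obs 2: x=0 → posterior Gamma(9, 12)
obs 3: x=0 → posterior Gamma(9, 13)
obs 4: x=3 → posterior Gamma(12, 14)
obs 5: x=2 → posterior Gamma(14, 15)
obs 6: x=2 → posterior Gamma(16, 16)
obs 7: x=3 → posterior Gamma(19, 17)
obs 8: x=1 → posterior Gamma(20, 18)
obs 9: x=4 → posterior Gamma(24, 19)
obs 10: x=0 → posterior Gamma(24, 20)
obs 11: x=5 → posterior Gamma(29, 21)
obs 12: x=4 → posterior Gamma(33, 22)

k = 11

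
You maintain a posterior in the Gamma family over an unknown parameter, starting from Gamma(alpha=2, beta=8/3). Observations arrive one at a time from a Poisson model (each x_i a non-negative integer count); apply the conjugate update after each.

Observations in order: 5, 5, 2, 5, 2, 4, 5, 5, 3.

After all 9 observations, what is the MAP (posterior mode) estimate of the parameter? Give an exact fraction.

obs 1: x=5 → posterior Gamma(7, 11/3)
obs 2: x=5 → posterior Gamma(12, 14/3)
obs 3: x=2 → posterior Gamma(14, 17/3)
obs 4: x=5 → posterior Gamma(19, 20/3)
obs 5: x=2 → posterior Gamma(21, 23/3)
obs 6: x=4 → posterior Gamma(25, 26/3)
obs 7: x=5 → posterior Gamma(30, 29/3)
obs 8: x=5 → posterior Gamma(35, 32/3)
obs 9: x=3 → posterior Gamma(38, 35/3)

111/35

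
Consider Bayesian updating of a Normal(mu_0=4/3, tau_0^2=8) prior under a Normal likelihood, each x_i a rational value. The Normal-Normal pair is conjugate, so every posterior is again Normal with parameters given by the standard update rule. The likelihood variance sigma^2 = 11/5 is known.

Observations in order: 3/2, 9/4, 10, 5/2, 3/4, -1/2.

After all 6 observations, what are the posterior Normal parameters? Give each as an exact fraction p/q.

obs 1: x=3/2 → posterior Normal(224/153, 88/51)
obs 2: x=9/4 → posterior Normal(38/21, 88/91)
obs 3: x=10 → posterior Normal(1694/393, 88/131)
obs 4: x=5/2 → posterior Normal(1994/513, 88/171)
obs 5: x=3/4 → posterior Normal(2084/633, 88/211)
obs 6: x=-1/2 → posterior Normal(2024/753, 88/251)

mu_0=2024/753, tau_0^2=88/251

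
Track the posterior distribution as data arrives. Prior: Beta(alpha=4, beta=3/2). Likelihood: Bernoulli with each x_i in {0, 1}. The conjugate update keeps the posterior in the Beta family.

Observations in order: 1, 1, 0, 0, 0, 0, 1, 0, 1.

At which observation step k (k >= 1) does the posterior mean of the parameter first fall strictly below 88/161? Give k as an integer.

obs 1: x=1 → posterior Beta(5, 3/2)
obs 2: x=1 → posterior Beta(6, 3/2)
obs 3: x=0 → posterior Beta(6, 5/2)
obs 4: x=0 → posterior Beta(6, 7/2)
obs 5: x=0 → posterior Beta(6, 9/2)
obs 6: x=0 → posterior Beta(6, 11/2)
obs 7: x=1 → posterior Beta(7, 11/2)
obs 8: x=0 → posterior Beta(7, 13/2)
obs 9: x=1 → posterior Beta(8, 13/2)

k = 6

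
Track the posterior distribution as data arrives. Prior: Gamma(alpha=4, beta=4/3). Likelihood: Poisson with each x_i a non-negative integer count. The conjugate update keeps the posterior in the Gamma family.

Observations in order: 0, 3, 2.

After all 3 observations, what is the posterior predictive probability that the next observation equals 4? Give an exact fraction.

obs 1: x=0 → posterior Gamma(4, 7/3)
obs 2: x=3 → posterior Gamma(7, 10/3)
obs 3: x=2 → posterior Gamma(9, 13/3)

425187402360435/4503599627370496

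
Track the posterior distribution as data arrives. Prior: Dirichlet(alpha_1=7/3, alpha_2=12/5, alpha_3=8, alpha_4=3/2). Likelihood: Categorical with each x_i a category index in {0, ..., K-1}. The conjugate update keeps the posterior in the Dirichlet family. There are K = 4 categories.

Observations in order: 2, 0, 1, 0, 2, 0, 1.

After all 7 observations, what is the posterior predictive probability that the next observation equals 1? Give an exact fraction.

132/637

obs 1: x=2 → posterior Dirichlet(7/3, 12/5, 9, 3/2)
obs 2: x=0 → posterior Dirichlet(10/3, 12/5, 9, 3/2)
obs 3: x=1 → posterior Dirichlet(10/3, 17/5, 9, 3/2)
obs 4: x=0 → posterior Dirichlet(13/3, 17/5, 9, 3/2)
obs 5: x=2 → posterior Dirichlet(13/3, 17/5, 10, 3/2)
obs 6: x=0 → posterior Dirichlet(16/3, 17/5, 10, 3/2)
obs 7: x=1 → posterior Dirichlet(16/3, 22/5, 10, 3/2)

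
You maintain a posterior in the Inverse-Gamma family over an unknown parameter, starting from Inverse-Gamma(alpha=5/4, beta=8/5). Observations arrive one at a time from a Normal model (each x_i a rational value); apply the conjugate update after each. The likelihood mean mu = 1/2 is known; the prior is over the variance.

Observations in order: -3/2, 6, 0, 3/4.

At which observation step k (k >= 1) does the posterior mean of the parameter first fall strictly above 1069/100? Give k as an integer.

k = 2

obs 1: x=-3/2 → posterior Inverse-Gamma(7/4, 18/5)
obs 2: x=6 → posterior Inverse-Gamma(9/4, 749/40)
obs 3: x=0 → posterior Inverse-Gamma(11/4, 377/20)
obs 4: x=3/4 → posterior Inverse-Gamma(13/4, 3021/160)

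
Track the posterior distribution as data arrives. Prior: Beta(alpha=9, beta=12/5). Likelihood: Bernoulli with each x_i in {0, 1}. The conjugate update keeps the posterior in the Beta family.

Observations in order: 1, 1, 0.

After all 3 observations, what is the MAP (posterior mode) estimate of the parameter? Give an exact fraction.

obs 1: x=1 → posterior Beta(10, 12/5)
obs 2: x=1 → posterior Beta(11, 12/5)
obs 3: x=0 → posterior Beta(11, 17/5)

25/31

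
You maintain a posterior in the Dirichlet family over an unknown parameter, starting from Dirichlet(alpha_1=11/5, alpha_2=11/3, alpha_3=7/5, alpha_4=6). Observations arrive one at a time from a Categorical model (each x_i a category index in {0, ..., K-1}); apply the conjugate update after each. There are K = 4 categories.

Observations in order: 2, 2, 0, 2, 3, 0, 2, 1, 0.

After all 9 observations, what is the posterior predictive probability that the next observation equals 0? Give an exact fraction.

obs 1: x=2 → posterior Dirichlet(11/5, 11/3, 12/5, 6)
obs 2: x=2 → posterior Dirichlet(11/5, 11/3, 17/5, 6)
obs 3: x=0 → posterior Dirichlet(16/5, 11/3, 17/5, 6)
obs 4: x=2 → posterior Dirichlet(16/5, 11/3, 22/5, 6)
obs 5: x=3 → posterior Dirichlet(16/5, 11/3, 22/5, 7)
obs 6: x=0 → posterior Dirichlet(21/5, 11/3, 22/5, 7)
obs 7: x=2 → posterior Dirichlet(21/5, 11/3, 27/5, 7)
obs 8: x=1 → posterior Dirichlet(21/5, 14/3, 27/5, 7)
obs 9: x=0 → posterior Dirichlet(26/5, 14/3, 27/5, 7)

39/167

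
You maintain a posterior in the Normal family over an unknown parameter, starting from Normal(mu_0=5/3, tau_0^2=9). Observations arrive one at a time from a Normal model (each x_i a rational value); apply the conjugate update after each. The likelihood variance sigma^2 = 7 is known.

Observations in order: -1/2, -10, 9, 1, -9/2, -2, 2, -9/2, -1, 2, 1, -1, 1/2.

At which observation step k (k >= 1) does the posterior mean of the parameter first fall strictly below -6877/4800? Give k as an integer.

k = 2

obs 1: x=-1/2 → posterior Normal(43/96, 63/16)
obs 2: x=-10 → posterior Normal(-497/150, 63/25)
obs 3: x=9 → posterior Normal(-11/204, 63/34)
obs 4: x=1 → posterior Normal(1/6, 63/43)
obs 5: x=-9/2 → posterior Normal(-25/39, 63/52)
obs 6: x=-2 → posterior Normal(-154/183, 63/61)
obs 7: x=2 → posterior Normal(-10/21, 9/10)
obs 8: x=-9/2 → posterior Normal(-443/474, 63/79)
obs 9: x=-1 → posterior Normal(-497/528, 63/88)
obs 10: x=2 → posterior Normal(-389/582, 63/97)
obs 11: x=1 → posterior Normal(-335/636, 63/106)
obs 12: x=-1 → posterior Normal(-389/690, 63/115)
obs 13: x=1/2 → posterior Normal(-181/372, 63/124)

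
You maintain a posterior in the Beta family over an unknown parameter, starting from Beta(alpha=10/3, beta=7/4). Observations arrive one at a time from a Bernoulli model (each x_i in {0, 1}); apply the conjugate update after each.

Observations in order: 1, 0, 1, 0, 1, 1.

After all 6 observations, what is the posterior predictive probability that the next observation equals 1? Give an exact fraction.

88/133

obs 1: x=1 → posterior Beta(13/3, 7/4)
obs 2: x=0 → posterior Beta(13/3, 11/4)
obs 3: x=1 → posterior Beta(16/3, 11/4)
obs 4: x=0 → posterior Beta(16/3, 15/4)
obs 5: x=1 → posterior Beta(19/3, 15/4)
obs 6: x=1 → posterior Beta(22/3, 15/4)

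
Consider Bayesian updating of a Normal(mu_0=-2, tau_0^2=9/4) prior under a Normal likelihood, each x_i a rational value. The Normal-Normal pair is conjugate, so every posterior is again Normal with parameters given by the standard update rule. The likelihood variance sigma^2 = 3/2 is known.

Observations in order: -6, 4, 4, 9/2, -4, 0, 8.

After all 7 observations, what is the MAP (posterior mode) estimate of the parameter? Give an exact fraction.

55/46

obs 1: x=-6 → posterior Normal(-22/5, 9/10)
obs 2: x=4 → posterior Normal(-5/4, 9/16)
obs 3: x=4 → posterior Normal(2/11, 9/22)
obs 4: x=9/2 → posterior Normal(31/28, 9/28)
obs 5: x=-4 → posterior Normal(7/34, 9/34)
obs 6: x=0 → posterior Normal(7/40, 9/40)
obs 7: x=8 → posterior Normal(55/46, 9/46)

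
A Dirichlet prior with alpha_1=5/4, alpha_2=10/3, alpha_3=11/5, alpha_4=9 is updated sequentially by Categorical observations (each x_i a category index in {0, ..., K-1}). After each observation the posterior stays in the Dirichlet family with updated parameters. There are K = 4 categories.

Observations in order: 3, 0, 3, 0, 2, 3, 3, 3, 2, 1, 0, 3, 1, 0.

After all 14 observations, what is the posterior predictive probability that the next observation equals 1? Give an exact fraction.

320/1787

obs 1: x=3 → posterior Dirichlet(5/4, 10/3, 11/5, 10)
obs 2: x=0 → posterior Dirichlet(9/4, 10/3, 11/5, 10)
obs 3: x=3 → posterior Dirichlet(9/4, 10/3, 11/5, 11)
obs 4: x=0 → posterior Dirichlet(13/4, 10/3, 11/5, 11)
obs 5: x=2 → posterior Dirichlet(13/4, 10/3, 16/5, 11)
obs 6: x=3 → posterior Dirichlet(13/4, 10/3, 16/5, 12)
obs 7: x=3 → posterior Dirichlet(13/4, 10/3, 16/5, 13)
obs 8: x=3 → posterior Dirichlet(13/4, 10/3, 16/5, 14)
obs 9: x=2 → posterior Dirichlet(13/4, 10/3, 21/5, 14)
obs 10: x=1 → posterior Dirichlet(13/4, 13/3, 21/5, 14)
obs 11: x=0 → posterior Dirichlet(17/4, 13/3, 21/5, 14)
obs 12: x=3 → posterior Dirichlet(17/4, 13/3, 21/5, 15)
obs 13: x=1 → posterior Dirichlet(17/4, 16/3, 21/5, 15)
obs 14: x=0 → posterior Dirichlet(21/4, 16/3, 21/5, 15)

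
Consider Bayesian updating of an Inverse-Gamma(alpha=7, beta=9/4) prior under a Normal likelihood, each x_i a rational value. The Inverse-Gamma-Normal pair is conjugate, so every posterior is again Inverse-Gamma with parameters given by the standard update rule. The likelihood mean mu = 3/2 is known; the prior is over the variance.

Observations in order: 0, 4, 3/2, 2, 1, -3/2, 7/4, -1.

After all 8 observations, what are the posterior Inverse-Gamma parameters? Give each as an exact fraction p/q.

obs 1: x=0 → posterior Inverse-Gamma(15/2, 27/8)
obs 2: x=4 → posterior Inverse-Gamma(8, 13/2)
obs 3: x=3/2 → posterior Inverse-Gamma(17/2, 13/2)
obs 4: x=2 → posterior Inverse-Gamma(9, 53/8)
obs 5: x=1 → posterior Inverse-Gamma(19/2, 27/4)
obs 6: x=-3/2 → posterior Inverse-Gamma(10, 45/4)
obs 7: x=7/4 → posterior Inverse-Gamma(21/2, 361/32)
obs 8: x=-1 → posterior Inverse-Gamma(11, 461/32)

alpha=11, beta=461/32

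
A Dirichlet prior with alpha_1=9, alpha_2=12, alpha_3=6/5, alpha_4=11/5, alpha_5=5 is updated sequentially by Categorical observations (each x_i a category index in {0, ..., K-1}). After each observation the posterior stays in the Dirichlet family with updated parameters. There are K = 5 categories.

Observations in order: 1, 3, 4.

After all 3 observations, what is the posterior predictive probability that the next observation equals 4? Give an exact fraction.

5/27

obs 1: x=1 → posterior Dirichlet(9, 13, 6/5, 11/5, 5)
obs 2: x=3 → posterior Dirichlet(9, 13, 6/5, 16/5, 5)
obs 3: x=4 → posterior Dirichlet(9, 13, 6/5, 16/5, 6)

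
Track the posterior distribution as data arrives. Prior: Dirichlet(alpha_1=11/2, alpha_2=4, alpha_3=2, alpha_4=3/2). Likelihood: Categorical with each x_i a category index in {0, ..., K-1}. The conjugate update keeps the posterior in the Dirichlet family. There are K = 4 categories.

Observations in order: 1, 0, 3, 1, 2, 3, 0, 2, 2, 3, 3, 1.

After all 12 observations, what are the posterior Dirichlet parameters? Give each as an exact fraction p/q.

alpha_1=15/2, alpha_2=7, alpha_3=5, alpha_4=11/2

obs 1: x=1 → posterior Dirichlet(11/2, 5, 2, 3/2)
obs 2: x=0 → posterior Dirichlet(13/2, 5, 2, 3/2)
obs 3: x=3 → posterior Dirichlet(13/2, 5, 2, 5/2)
obs 4: x=1 → posterior Dirichlet(13/2, 6, 2, 5/2)
obs 5: x=2 → posterior Dirichlet(13/2, 6, 3, 5/2)
obs 6: x=3 → posterior Dirichlet(13/2, 6, 3, 7/2)
obs 7: x=0 → posterior Dirichlet(15/2, 6, 3, 7/2)
obs 8: x=2 → posterior Dirichlet(15/2, 6, 4, 7/2)
obs 9: x=2 → posterior Dirichlet(15/2, 6, 5, 7/2)
obs 10: x=3 → posterior Dirichlet(15/2, 6, 5, 9/2)
obs 11: x=3 → posterior Dirichlet(15/2, 6, 5, 11/2)
obs 12: x=1 → posterior Dirichlet(15/2, 7, 5, 11/2)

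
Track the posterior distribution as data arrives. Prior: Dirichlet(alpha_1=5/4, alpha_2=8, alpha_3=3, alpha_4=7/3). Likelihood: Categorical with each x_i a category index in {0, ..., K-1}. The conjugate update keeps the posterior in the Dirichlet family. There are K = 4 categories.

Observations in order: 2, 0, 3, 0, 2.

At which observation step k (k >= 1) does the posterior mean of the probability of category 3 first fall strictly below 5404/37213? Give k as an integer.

obs 1: x=2 → posterior Dirichlet(5/4, 8, 4, 7/3)
obs 2: x=0 → posterior Dirichlet(9/4, 8, 4, 7/3)
obs 3: x=3 → posterior Dirichlet(9/4, 8, 4, 10/3)
obs 4: x=0 → posterior Dirichlet(13/4, 8, 4, 10/3)
obs 5: x=2 → posterior Dirichlet(13/4, 8, 5, 10/3)

k = 2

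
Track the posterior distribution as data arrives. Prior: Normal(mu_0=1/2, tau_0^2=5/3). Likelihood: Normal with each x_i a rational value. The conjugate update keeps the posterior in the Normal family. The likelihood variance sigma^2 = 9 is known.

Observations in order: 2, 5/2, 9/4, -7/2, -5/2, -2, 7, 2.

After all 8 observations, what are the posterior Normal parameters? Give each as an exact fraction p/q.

obs 1: x=2 → posterior Normal(47/64, 45/32)
obs 2: x=5/2 → posterior Normal(36/37, 45/37)
obs 3: x=9/4 → posterior Normal(9/8, 15/14)
obs 4: x=-7/2 → posterior Normal(119/188, 45/47)
obs 5: x=-5/2 → posterior Normal(69/208, 45/52)
obs 6: x=-2 → posterior Normal(29/228, 15/19)
obs 7: x=7 → posterior Normal(169/248, 45/62)
obs 8: x=2 → posterior Normal(209/268, 45/67)

mu_0=209/268, tau_0^2=45/67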